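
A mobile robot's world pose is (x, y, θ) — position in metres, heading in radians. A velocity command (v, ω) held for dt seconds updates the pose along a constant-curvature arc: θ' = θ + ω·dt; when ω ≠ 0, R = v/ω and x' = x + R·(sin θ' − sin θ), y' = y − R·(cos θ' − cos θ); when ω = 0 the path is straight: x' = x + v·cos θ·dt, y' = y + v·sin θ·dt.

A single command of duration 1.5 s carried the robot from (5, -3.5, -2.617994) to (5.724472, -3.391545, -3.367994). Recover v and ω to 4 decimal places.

Δθ = -3.367994 − -2.617994 = -0.750000
ω = Δθ/dt = -0.750000/1.5 = -0.5000
R = Δx/(sin θ' − sin θ) = 1.0000
v = R·ω = 1.0000·-0.5000 = -0.5000

v = -0.5000, ω = -0.5000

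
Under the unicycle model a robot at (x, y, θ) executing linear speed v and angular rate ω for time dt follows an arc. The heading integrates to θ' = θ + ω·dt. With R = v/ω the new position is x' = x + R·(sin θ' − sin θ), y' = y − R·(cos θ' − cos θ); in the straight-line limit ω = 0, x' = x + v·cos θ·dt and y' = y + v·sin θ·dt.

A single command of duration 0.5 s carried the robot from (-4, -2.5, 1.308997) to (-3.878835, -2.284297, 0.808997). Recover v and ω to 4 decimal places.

Δθ = 0.808997 − 1.308997 = -0.500000
ω = Δθ/dt = -0.500000/0.5 = -1.0000
R = −Δy/(cos θ' − cos θ) = -0.5000
v = R·ω = -0.5000·-1.0000 = 0.5000

v = 0.5000, ω = -1.0000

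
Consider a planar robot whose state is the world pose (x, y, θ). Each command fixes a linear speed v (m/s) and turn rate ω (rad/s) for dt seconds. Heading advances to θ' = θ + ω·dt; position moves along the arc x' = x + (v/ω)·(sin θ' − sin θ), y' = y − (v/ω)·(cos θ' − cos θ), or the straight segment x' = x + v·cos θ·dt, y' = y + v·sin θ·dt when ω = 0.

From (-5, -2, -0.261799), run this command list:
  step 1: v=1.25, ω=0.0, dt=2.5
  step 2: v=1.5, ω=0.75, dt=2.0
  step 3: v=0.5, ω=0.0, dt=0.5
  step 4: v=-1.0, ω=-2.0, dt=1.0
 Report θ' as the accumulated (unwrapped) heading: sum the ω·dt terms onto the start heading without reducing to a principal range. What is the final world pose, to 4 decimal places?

step 1: θ'=-0.2618 (straight) → pose (-1.9815, -2.8088, -0.2618)
step 2: θ'=1.2382 (R=2.0000) → pose (0.4266, -1.5300, 1.2382)
step 3: θ'=1.2382 (straight) → pose (0.5082, -1.2937, 1.2382)
step 4: θ'=-0.7618 (R=0.5000) → pose (-0.3095, -1.4922, -0.7618)

(-0.3095, -1.4922, -0.7618)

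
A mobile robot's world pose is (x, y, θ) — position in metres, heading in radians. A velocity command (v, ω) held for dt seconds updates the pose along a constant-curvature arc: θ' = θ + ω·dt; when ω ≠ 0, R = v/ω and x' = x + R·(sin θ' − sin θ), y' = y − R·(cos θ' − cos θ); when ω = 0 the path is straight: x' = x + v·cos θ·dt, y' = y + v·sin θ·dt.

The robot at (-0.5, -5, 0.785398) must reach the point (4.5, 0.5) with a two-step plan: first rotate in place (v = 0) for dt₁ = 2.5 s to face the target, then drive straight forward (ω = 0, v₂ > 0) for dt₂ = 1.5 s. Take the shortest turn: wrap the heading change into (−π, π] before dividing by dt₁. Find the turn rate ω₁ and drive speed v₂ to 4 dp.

heading to target = atan2(0.5−-5, 4.5−-0.5) = 0.8330
Δθ = wrap(0.8330 − 0.7854) = 0.0476; ω₁ = Δθ/dt₁ = 0.0190
distance = √((4.5−-0.5)² + (0.5−-5)²) = 7.4330; v₂ = distance/dt₂ = 4.9554

ω₁ = 0.0190, v₂ = 4.9554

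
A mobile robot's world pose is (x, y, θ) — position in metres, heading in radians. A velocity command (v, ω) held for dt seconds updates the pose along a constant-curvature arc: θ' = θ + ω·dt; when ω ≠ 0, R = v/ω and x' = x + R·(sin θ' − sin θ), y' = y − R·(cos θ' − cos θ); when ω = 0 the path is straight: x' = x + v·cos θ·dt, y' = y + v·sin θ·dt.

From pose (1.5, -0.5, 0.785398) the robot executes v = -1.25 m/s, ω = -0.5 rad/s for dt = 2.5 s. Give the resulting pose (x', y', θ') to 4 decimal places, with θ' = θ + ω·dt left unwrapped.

θ' = 0.7854 + -0.5·2.5 = -0.4646
R = v/ω = -1.25/-0.5 = 2.5000
x' = 1.5 + 2.5000·(sin -0.4646 − sin 0.7854) = -1.3879
y' = -0.5 − 2.5000·(cos -0.4646 − cos 0.7854) = -0.9672

(-1.3879, -0.9672, -0.4646)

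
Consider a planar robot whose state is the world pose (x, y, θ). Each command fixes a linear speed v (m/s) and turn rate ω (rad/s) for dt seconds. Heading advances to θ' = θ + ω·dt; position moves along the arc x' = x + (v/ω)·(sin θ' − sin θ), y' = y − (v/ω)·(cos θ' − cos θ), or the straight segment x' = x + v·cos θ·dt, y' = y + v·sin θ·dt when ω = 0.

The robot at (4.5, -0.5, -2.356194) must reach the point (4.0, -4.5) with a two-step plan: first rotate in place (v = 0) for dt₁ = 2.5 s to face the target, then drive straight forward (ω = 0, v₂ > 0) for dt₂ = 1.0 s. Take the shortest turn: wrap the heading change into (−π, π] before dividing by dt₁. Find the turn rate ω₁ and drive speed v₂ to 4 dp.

ω₁ = 0.2644, v₂ = 4.0311

heading to target = atan2(-4.5−-0.5, 4−4.5) = -1.6952
Δθ = wrap(-1.6952 − -2.3562) = 0.6610; ω₁ = Δθ/dt₁ = 0.2644
distance = √((4−4.5)² + (-4.5−-0.5)²) = 4.0311; v₂ = distance/dt₂ = 4.0311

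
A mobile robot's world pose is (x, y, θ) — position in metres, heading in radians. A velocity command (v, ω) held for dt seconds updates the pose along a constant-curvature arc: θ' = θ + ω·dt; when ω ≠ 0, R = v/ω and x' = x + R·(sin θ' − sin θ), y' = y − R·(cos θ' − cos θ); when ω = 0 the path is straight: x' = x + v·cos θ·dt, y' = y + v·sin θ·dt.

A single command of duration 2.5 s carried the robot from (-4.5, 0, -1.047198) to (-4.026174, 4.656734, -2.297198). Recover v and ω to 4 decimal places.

Δθ = -2.297198 − -1.047198 = -1.250000
ω = Δθ/dt = -1.250000/2.5 = -0.5000
R = −Δy/(cos θ' − cos θ) = 4.0000
v = R·ω = 4.0000·-0.5000 = -2.0000

v = -2.0000, ω = -0.5000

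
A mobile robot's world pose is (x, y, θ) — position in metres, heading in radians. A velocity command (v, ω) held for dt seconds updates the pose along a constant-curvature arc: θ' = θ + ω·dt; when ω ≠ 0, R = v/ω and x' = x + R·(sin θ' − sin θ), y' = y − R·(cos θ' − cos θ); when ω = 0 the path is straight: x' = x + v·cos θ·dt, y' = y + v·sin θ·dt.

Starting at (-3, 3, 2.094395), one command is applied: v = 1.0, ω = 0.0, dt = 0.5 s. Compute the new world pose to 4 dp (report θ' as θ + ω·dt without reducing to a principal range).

(-3.2500, 3.4330, 2.0944)

θ' = 2.0944 + 0.0·0.5 = 2.0944
ω = 0 → straight: x' = -3 + 1.0·cos(2.0944)·0.5 = -3.2500
y' = 3 + 1.0·sin(2.0944)·0.5 = 3.4330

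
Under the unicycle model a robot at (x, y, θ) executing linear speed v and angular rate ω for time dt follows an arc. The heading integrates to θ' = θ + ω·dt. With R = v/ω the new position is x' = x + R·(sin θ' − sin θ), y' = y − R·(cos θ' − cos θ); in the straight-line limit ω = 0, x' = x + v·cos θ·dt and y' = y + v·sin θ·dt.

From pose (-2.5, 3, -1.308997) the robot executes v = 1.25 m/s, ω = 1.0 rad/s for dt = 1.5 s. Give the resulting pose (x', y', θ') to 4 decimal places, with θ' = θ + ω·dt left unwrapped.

(-1.0553, 2.0963, 0.1910)

θ' = -1.3090 + 1.0·1.5 = 0.1910
R = v/ω = 1.25/1.0 = 1.2500
x' = -2.5 + 1.2500·(sin 0.1910 − sin -1.3090) = -1.0553
y' = 3 − 1.2500·(cos 0.1910 − cos -1.3090) = 2.0963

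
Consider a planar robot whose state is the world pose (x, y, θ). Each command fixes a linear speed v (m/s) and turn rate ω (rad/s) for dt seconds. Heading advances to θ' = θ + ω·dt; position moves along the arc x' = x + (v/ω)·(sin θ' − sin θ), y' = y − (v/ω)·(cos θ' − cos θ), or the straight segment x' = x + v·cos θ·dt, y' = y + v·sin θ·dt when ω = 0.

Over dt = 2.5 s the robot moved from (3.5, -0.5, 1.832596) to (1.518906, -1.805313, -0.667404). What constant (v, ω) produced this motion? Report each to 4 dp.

Δθ = -0.667404 − 1.832596 = -2.500000
ω = Δθ/dt = -2.500000/2.5 = -1.0000
R = Δx/(sin θ' − sin θ) = 1.2500
v = R·ω = 1.2500·-1.0000 = -1.2500

v = -1.2500, ω = -1.0000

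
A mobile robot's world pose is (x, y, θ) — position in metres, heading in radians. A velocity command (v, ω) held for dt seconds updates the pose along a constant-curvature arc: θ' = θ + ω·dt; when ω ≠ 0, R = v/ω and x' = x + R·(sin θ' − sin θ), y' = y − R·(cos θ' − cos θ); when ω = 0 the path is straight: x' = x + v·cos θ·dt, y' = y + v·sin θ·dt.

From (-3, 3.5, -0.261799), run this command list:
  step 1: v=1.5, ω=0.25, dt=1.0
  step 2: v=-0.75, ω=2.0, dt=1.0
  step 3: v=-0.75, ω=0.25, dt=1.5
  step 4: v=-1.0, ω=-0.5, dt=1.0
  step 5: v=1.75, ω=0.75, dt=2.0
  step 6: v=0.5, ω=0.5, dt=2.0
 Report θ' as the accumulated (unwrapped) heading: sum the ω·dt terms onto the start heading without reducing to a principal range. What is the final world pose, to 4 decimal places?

step 1: θ'=-0.0118 (R=6.0000) → pose (-1.5179, 3.2960, -0.0118)
step 2: θ'=1.9882 (R=-0.3750) → pose (-1.8651, 2.7690, 1.9882)
step 3: θ'=2.3632 (R=-3.0000) → pose (-1.2291, 1.8490, 2.3632)
step 4: θ'=1.8632 (R=2.0000) → pose (-0.7182, 1.0014, 1.8632)
step 5: θ'=3.3632 (R=2.3333) → pose (-3.4654, 2.6051, 3.3632)
step 6: θ'=4.3632 (R=1.0000) → pose (-4.1853, 1.9717, 4.3632)

(-4.1853, 1.9717, 4.3632)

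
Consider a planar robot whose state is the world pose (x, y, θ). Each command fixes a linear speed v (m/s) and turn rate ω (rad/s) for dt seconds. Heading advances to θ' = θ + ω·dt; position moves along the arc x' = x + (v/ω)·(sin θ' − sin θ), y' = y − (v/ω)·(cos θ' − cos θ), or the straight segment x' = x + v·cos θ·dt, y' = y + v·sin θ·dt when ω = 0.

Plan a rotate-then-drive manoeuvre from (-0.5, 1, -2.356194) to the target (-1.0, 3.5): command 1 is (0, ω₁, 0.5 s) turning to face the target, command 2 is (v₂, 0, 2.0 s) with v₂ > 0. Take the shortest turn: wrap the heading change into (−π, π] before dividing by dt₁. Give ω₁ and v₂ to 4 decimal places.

heading to target = atan2(3.5−1, -1−-0.5) = 1.7682
Δθ = wrap(1.7682 − -2.3562) = -2.1588; ω₁ = Δθ/dt₁ = -4.3176
distance = √((-1−-0.5)² + (3.5−1)²) = 2.5495; v₂ = distance/dt₂ = 1.2748

ω₁ = -4.3176, v₂ = 1.2748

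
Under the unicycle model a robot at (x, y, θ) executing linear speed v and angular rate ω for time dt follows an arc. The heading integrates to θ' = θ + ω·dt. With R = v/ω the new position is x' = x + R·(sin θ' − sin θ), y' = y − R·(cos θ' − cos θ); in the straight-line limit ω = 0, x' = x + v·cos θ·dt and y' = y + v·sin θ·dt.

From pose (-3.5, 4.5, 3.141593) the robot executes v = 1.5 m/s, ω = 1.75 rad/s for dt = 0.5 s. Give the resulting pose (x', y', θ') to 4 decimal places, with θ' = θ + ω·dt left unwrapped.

(-4.1579, 4.1923, 4.0166)

θ' = 3.1416 + 1.75·0.5 = 4.0166
R = v/ω = 1.5/1.75 = 0.8571
x' = -3.5 + 0.8571·(sin 4.0166 − sin 3.1416) = -4.1579
y' = 4.5 − 0.8571·(cos 4.0166 − cos 3.1416) = 4.1923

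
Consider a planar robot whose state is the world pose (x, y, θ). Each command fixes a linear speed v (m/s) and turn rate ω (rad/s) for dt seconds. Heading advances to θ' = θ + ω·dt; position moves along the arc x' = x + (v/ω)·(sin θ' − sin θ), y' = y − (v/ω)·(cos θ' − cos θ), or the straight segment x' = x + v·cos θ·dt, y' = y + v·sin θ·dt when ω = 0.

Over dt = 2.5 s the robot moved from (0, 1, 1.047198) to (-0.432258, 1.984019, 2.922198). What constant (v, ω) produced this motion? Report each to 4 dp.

Δθ = 2.922198 − 1.047198 = 1.875000
ω = Δθ/dt = 1.875000/2.5 = 0.7500
R = −Δy/(cos θ' − cos θ) = 0.6667
v = R·ω = 0.6667·0.7500 = 0.5000

v = 0.5000, ω = 0.7500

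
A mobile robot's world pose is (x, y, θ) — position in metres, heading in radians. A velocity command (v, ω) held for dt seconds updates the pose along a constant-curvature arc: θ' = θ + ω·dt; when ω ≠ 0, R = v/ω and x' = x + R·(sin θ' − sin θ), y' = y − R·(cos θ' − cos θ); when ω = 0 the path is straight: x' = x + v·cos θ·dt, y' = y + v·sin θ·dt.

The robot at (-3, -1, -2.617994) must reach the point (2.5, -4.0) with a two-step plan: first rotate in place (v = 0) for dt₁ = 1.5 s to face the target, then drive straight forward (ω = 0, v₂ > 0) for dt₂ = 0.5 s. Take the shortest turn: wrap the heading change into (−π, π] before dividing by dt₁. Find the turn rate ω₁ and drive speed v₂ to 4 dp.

heading to target = atan2(-4−-1, 2.5−-3) = -0.4993
Δθ = wrap(-0.4993 − -2.6180) = 2.1186; ω₁ = Δθ/dt₁ = 1.4124
distance = √((2.5−-3)² + (-4−-1)²) = 6.2650; v₂ = distance/dt₂ = 12.5300

ω₁ = 1.4124, v₂ = 12.5300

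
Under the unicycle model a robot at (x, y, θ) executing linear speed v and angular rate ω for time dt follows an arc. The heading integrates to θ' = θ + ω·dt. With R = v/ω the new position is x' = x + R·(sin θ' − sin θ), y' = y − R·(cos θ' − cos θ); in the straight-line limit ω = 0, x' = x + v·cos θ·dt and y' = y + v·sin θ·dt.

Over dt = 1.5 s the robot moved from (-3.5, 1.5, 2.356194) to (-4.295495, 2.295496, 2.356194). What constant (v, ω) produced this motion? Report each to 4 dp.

Δθ = 2.356194 − 2.356194 = 0.000000
ω = Δθ/dt = 0.000000/1.5 = 0.0000
ω = 0 → v = (Δx·cos θ + Δy·sin θ)/dt = 0.7500

v = 0.7500, ω = 0.0000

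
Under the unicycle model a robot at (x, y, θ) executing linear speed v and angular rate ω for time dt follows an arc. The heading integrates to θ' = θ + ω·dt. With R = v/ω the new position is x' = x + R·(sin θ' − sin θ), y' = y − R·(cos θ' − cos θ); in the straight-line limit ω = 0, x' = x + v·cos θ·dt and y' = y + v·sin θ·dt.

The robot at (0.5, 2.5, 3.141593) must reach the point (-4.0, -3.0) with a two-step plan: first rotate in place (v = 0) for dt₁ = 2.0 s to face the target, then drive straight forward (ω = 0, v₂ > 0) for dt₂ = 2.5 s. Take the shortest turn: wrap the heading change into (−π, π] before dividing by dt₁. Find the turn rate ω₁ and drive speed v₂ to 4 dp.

heading to target = atan2(-3−2.5, -4−0.5) = -2.2565
Δθ = wrap(-2.2565 − 3.1416) = 0.8851; ω₁ = Δθ/dt₁ = 0.4425
distance = √((-4−0.5)² + (-3−2.5)²) = 7.1063; v₂ = distance/dt₂ = 2.8425

ω₁ = 0.4425, v₂ = 2.8425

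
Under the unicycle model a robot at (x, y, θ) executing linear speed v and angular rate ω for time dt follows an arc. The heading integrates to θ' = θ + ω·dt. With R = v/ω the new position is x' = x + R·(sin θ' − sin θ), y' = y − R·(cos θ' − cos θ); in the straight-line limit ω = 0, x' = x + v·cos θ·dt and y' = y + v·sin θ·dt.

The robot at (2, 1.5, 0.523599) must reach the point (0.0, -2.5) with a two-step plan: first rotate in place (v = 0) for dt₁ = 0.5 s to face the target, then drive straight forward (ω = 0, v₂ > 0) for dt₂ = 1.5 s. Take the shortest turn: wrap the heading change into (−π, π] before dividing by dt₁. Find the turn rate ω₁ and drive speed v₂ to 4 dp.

heading to target = atan2(-2.5−1.5, 0−2) = -2.0344
Δθ = wrap(-2.0344 − 0.5236) = -2.5580; ω₁ = Δθ/dt₁ = -5.1161
distance = √((0−2)² + (-2.5−1.5)²) = 4.4721; v₂ = distance/dt₂ = 2.9814

ω₁ = -5.1161, v₂ = 2.9814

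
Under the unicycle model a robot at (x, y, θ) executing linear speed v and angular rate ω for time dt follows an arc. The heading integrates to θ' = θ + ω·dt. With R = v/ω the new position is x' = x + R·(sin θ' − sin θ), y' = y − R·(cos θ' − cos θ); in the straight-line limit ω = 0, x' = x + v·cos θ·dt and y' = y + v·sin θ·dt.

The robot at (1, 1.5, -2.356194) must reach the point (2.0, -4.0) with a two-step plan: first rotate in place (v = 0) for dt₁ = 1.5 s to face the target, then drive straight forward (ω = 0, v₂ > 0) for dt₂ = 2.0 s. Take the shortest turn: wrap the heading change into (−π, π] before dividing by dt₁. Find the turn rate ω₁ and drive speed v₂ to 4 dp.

heading to target = atan2(-4−1.5, 2−1) = -1.3909
Δθ = wrap(-1.3909 − -2.3562) = 0.9653; ω₁ = Δθ/dt₁ = 0.6435
distance = √((2−1)² + (-4−1.5)²) = 5.5902; v₂ = distance/dt₂ = 2.7951

ω₁ = 0.6435, v₂ = 2.7951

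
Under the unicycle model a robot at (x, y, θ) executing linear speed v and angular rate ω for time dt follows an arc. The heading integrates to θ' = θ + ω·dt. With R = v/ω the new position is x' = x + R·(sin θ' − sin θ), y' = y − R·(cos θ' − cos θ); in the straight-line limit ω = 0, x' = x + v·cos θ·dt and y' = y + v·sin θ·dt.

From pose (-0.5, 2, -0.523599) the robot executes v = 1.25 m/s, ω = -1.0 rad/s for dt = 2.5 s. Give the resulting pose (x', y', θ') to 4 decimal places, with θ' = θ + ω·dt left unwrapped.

(-0.9779, -0.3238, -3.0236)

θ' = -0.5236 + -1.0·2.5 = -3.0236
R = v/ω = 1.25/-1.0 = -1.2500
x' = -0.5 + -1.2500·(sin -3.0236 − sin -0.5236) = -0.9779
y' = 2 − -1.2500·(cos -3.0236 − cos -0.5236) = -0.3238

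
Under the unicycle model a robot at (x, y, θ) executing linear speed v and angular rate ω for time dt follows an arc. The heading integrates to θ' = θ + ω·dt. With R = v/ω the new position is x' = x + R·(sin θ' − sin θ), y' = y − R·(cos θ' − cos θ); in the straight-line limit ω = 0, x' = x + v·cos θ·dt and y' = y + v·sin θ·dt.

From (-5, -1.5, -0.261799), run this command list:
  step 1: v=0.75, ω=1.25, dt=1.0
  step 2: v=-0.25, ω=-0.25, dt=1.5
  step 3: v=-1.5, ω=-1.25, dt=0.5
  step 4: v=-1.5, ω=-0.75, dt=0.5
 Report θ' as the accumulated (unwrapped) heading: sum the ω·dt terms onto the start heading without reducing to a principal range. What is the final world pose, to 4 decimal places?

step 1: θ'=0.9882 (R=0.6000) → pose (-4.3437, -1.2506, 0.9882)
step 2: θ'=0.6132 (R=1.0000) → pose (-4.6032, -1.5182, 0.6132)
step 3: θ'=-0.0118 (R=1.2000) → pose (-5.3080, -1.7367, -0.0118)
step 4: θ'=-0.3868 (R=2.0000) → pose (-6.0388, -1.5891, -0.3868)

(-6.0388, -1.5891, -0.3868)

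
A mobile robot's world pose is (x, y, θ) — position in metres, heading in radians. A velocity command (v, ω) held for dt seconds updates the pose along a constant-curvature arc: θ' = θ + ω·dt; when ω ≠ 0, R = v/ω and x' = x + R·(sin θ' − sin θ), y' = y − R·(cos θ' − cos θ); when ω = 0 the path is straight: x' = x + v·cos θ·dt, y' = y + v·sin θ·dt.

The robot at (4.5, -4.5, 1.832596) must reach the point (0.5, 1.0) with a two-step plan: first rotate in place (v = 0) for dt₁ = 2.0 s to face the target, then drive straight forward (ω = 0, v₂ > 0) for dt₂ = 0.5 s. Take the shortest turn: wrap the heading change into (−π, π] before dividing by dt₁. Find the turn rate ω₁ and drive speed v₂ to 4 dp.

ω₁ = 0.1835, v₂ = 13.6015

heading to target = atan2(1−-4.5, 0.5−4.5) = 2.1996
Δθ = wrap(2.1996 − 1.8326) = 0.3670; ω₁ = Δθ/dt₁ = 0.1835
distance = √((0.5−4.5)² + (1−-4.5)²) = 6.8007; v₂ = distance/dt₂ = 13.6015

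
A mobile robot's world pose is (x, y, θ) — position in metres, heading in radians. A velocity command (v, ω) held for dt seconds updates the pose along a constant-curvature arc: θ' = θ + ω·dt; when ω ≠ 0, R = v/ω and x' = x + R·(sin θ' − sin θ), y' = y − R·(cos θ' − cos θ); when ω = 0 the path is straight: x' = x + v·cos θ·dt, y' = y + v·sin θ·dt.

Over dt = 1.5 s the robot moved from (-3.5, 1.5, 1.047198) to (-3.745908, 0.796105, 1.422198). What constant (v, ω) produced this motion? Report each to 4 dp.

Δθ = 1.422198 − 1.047198 = 0.375000
ω = Δθ/dt = 0.375000/1.5 = 0.2500
R = −Δy/(cos θ' − cos θ) = -2.0000
v = R·ω = -2.0000·0.2500 = -0.5000

v = -0.5000, ω = 0.2500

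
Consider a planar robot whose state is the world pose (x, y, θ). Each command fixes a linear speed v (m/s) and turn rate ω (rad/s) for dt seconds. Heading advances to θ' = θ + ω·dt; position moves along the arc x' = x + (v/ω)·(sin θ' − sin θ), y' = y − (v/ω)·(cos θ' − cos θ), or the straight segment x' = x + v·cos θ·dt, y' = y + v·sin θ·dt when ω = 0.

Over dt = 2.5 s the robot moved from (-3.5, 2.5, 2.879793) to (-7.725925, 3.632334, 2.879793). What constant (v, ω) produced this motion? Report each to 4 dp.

v = 1.7500, ω = 0.0000

Δθ = 2.879793 − 2.879793 = 0.000000
ω = Δθ/dt = 0.000000/2.5 = 0.0000
ω = 0 → v = (Δx·cos θ + Δy·sin θ)/dt = 1.7500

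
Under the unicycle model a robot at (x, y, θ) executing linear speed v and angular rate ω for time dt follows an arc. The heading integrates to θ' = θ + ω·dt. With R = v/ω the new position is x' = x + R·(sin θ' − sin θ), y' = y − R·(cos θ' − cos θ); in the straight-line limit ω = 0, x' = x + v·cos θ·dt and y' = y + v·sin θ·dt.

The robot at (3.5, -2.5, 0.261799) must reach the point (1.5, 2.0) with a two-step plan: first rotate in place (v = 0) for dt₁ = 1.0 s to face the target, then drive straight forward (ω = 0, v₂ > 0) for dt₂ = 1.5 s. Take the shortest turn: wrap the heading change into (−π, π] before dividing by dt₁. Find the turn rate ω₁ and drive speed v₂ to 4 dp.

ω₁ = 1.7272, v₂ = 3.2830

heading to target = atan2(2−-2.5, 1.5−3.5) = 1.9890
Δθ = wrap(1.9890 − 0.2618) = 1.7272; ω₁ = Δθ/dt₁ = 1.7272
distance = √((1.5−3.5)² + (2−-2.5)²) = 4.9244; v₂ = distance/dt₂ = 3.2830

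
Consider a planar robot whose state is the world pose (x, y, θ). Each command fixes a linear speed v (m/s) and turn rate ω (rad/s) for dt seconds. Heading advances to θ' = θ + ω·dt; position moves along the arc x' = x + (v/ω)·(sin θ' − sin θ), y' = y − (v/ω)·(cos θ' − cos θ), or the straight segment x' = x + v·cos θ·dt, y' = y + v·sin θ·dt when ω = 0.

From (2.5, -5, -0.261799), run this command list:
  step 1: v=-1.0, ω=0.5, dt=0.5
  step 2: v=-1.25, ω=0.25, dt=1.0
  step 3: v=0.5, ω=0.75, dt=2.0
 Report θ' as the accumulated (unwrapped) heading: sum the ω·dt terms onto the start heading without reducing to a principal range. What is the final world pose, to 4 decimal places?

step 1: θ'=-0.0118 (R=-2.0000) → pose (2.0060, -4.9320, -0.0118)
step 2: θ'=0.2382 (R=-5.0000) → pose (0.7672, -5.0728, 0.2382)
step 3: θ'=1.7382 (R=0.6667) → pose (1.2672, -4.3139, 1.7382)

(1.2672, -4.3139, 1.7382)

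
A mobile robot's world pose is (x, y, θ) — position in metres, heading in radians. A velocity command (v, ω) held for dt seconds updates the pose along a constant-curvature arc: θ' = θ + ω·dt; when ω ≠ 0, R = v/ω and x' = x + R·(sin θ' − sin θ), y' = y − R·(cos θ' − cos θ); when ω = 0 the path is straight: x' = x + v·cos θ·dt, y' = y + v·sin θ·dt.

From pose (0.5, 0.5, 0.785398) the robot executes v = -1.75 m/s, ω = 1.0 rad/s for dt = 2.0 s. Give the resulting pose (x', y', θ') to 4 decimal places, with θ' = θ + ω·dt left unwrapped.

θ' = 0.7854 + 1.0·2.0 = 2.7854
R = v/ω = -1.75/1.0 = -1.7500
x' = 0.5 + -1.7500·(sin 2.7854 − sin 0.7854) = 1.1272
y' = 0.5 − -1.7500·(cos 2.7854 − cos 0.7854) = -2.3776

(1.1272, -2.3776, 2.7854)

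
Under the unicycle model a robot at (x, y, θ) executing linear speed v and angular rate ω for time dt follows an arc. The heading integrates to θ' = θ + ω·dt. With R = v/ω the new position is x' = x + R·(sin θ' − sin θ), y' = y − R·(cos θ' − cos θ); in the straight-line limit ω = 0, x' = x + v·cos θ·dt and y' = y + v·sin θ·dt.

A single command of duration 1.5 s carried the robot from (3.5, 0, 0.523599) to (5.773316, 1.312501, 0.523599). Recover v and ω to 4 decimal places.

v = 1.7500, ω = 0.0000

Δθ = 0.523599 − 0.523599 = 0.000000
ω = Δθ/dt = 0.000000/1.5 = 0.0000
ω = 0 → v = (Δx·cos θ + Δy·sin θ)/dt = 1.7500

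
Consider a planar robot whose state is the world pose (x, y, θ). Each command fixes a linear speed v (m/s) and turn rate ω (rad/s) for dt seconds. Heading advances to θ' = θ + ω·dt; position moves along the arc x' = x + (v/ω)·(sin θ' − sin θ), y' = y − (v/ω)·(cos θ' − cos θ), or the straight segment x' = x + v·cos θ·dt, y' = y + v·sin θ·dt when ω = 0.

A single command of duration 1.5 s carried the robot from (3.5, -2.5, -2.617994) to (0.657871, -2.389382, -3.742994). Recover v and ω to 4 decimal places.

v = 2.0000, ω = -0.7500

Δθ = -3.742994 − -2.617994 = -1.125000
ω = Δθ/dt = -1.125000/1.5 = -0.7500
R = Δx/(sin θ' − sin θ) = -2.6667
v = R·ω = -2.6667·-0.7500 = 2.0000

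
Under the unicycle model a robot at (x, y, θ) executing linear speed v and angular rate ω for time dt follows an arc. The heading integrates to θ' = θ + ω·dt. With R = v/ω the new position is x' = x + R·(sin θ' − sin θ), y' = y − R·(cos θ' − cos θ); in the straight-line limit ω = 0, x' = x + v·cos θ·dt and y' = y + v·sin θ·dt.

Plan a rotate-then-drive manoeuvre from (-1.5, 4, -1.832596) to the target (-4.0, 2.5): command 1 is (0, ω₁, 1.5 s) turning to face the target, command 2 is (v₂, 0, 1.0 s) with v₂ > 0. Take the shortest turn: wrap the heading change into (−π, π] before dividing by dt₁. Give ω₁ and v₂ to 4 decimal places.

ω₁ = -0.5124, v₂ = 2.9155

heading to target = atan2(2.5−4, -4−-1.5) = -2.6012
Δθ = wrap(-2.6012 − -1.8326) = -0.7686; ω₁ = Δθ/dt₁ = -0.5124
distance = √((-4−-1.5)² + (2.5−4)²) = 2.9155; v₂ = distance/dt₂ = 2.9155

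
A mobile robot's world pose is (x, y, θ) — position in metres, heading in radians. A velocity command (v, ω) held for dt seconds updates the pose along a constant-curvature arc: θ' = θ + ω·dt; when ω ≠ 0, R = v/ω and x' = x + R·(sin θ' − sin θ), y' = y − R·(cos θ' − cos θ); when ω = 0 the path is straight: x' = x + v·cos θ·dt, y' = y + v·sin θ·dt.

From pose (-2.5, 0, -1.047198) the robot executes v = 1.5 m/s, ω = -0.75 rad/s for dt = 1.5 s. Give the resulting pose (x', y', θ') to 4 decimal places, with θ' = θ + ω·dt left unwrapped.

θ' = -1.0472 + -0.75·1.5 = -2.1722
R = v/ω = 1.5/-0.75 = -2.0000
x' = -2.5 + -2.0000·(sin -2.1722 − sin -1.0472) = -2.5830
y' = 0 − -2.0000·(cos -2.1722 − cos -1.0472) = -2.1316

(-2.5830, -2.1316, -2.1722)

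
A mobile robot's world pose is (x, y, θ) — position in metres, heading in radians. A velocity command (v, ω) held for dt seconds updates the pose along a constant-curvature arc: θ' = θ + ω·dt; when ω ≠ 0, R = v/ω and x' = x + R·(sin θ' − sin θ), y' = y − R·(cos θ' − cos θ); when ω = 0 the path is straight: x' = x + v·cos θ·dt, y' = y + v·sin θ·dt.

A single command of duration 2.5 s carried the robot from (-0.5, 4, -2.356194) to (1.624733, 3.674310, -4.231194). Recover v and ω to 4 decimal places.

Δθ = -4.231194 − -2.356194 = -1.875000
ω = Δθ/dt = -1.875000/2.5 = -0.7500
R = Δx/(sin θ' − sin θ) = 1.3333
v = R·ω = 1.3333·-0.7500 = -1.0000

v = -1.0000, ω = -0.7500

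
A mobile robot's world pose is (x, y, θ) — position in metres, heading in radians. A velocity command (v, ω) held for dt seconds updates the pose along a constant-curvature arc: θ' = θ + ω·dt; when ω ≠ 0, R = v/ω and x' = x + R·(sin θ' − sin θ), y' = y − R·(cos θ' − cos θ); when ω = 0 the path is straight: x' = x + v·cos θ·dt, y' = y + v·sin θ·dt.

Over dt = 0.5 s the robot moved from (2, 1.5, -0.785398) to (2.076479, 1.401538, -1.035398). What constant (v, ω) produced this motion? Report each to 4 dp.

v = 0.2500, ω = -0.5000

Δθ = -1.035398 − -0.785398 = -0.250000
ω = Δθ/dt = -0.250000/0.5 = -0.5000
R = −Δy/(cos θ' − cos θ) = -0.5000
v = R·ω = -0.5000·-0.5000 = 0.2500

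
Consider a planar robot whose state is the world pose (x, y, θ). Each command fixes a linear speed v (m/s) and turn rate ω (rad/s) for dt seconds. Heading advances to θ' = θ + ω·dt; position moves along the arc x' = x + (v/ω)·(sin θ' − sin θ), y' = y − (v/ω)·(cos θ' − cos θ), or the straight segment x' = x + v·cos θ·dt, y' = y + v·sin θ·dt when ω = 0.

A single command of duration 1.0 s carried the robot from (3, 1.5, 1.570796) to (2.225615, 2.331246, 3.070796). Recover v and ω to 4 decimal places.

v = 1.2500, ω = 1.5000

Δθ = 3.070796 − 1.570796 = 1.500000
ω = Δθ/dt = 1.500000/1.0 = 1.5000
R = −Δy/(cos θ' − cos θ) = 0.8333
v = R·ω = 0.8333·1.5000 = 1.2500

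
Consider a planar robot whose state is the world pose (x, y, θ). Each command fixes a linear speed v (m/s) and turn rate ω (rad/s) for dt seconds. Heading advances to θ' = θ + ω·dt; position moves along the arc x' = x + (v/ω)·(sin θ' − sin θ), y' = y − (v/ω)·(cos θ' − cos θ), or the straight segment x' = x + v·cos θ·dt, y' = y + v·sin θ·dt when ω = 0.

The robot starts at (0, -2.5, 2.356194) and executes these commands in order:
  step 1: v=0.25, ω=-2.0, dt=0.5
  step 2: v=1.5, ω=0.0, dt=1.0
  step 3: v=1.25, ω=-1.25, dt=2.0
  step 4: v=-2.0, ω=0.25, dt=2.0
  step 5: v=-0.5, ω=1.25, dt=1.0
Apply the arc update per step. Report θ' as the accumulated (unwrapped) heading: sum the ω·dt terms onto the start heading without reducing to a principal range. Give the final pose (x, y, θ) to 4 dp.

step 1: θ'=1.3562 (R=-0.1250) → pose (-0.0337, -2.3850, 1.3562)
step 2: θ'=1.3562 (straight) → pose (0.2857, -0.9194, 1.3562)
step 3: θ'=-1.1438 (R=-1.0000) → pose (2.1730, -0.7182, -1.1438)
step 4: θ'=-0.6438 (R=-8.0000) → pose (-0.3068, 2.3672, -0.6438)
step 5: θ'=0.6062 (R=-0.4000) → pose (-0.7748, 2.3760, 0.6062)

(-0.7748, 2.3760, 0.6062)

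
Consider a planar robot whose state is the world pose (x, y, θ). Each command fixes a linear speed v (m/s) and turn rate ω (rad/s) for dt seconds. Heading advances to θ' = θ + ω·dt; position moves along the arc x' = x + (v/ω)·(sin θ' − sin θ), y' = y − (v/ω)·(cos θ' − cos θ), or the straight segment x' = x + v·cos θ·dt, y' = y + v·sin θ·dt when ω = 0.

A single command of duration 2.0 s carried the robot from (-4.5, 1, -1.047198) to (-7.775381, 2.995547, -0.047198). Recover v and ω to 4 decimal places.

v = -2.0000, ω = 0.5000

Δθ = -0.047198 − -1.047198 = 1.000000
ω = Δθ/dt = 1.000000/2.0 = 0.5000
R = Δx/(sin θ' − sin θ) = -4.0000
v = R·ω = -4.0000·0.5000 = -2.0000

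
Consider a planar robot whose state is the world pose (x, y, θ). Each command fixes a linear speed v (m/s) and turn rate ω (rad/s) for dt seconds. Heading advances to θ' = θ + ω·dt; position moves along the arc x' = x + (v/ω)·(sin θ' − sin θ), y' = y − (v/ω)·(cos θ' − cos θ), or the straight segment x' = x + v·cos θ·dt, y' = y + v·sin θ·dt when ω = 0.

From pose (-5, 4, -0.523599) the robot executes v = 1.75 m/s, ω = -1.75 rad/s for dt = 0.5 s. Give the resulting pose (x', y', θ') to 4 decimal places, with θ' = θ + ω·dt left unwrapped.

(-4.5148, 3.3053, -1.3986)

θ' = -0.5236 + -1.75·0.5 = -1.3986
R = v/ω = 1.75/-1.75 = -1.0000
x' = -5 + -1.0000·(sin -1.3986 − sin -0.5236) = -4.5148
y' = 4 − -1.0000·(cos -1.3986 − cos -0.5236) = 3.3053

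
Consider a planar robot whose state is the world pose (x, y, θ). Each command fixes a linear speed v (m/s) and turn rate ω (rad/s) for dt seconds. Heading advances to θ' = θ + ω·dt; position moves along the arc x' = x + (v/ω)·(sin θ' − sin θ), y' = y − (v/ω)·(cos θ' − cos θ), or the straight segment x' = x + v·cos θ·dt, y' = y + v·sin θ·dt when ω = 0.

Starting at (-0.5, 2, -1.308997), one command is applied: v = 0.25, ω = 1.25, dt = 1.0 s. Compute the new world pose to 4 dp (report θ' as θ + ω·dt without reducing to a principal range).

θ' = -1.3090 + 1.25·1.0 = -0.0590
R = v/ω = 0.25/1.25 = 0.2000
x' = -0.5 + 0.2000·(sin -0.0590 − sin -1.3090) = -0.3186
y' = 2 − 0.2000·(cos -0.0590 − cos -1.3090) = 1.8521

(-0.3186, 1.8521, -0.0590)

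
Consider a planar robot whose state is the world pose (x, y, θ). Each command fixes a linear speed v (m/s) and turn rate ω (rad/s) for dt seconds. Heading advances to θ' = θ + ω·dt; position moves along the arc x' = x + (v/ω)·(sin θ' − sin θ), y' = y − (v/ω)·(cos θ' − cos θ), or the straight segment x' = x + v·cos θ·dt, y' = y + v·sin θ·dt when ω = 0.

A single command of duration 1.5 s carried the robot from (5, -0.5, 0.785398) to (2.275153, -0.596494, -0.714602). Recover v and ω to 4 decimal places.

Δθ = -0.714602 − 0.785398 = -1.500000
ω = Δθ/dt = -1.500000/1.5 = -1.0000
R = Δx/(sin θ' − sin θ) = 2.0000
v = R·ω = 2.0000·-1.0000 = -2.0000

v = -2.0000, ω = -1.0000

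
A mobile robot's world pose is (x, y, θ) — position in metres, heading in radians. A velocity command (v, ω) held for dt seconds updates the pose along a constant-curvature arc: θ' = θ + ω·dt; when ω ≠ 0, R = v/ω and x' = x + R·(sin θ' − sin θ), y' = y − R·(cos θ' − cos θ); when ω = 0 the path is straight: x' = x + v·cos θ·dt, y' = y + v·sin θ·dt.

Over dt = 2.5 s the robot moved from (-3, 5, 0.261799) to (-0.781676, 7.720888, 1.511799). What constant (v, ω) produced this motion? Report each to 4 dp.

v = 1.5000, ω = 0.5000

Δθ = 1.511799 − 0.261799 = 1.250000
ω = Δθ/dt = 1.250000/2.5 = 0.5000
R = −Δy/(cos θ' − cos θ) = 3.0000
v = R·ω = 3.0000·0.5000 = 1.5000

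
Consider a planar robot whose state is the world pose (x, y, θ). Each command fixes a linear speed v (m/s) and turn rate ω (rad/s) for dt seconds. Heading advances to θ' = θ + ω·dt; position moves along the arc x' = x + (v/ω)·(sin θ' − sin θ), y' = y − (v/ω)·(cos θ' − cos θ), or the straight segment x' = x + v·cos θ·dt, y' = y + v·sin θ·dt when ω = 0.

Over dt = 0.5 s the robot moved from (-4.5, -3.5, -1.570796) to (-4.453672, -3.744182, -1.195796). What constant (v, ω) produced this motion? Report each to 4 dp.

v = 0.5000, ω = 0.7500

Δθ = -1.195796 − -1.570796 = 0.375000
ω = Δθ/dt = 0.375000/0.5 = 0.7500
R = −Δy/(cos θ' − cos θ) = 0.6667
v = R·ω = 0.6667·0.7500 = 0.5000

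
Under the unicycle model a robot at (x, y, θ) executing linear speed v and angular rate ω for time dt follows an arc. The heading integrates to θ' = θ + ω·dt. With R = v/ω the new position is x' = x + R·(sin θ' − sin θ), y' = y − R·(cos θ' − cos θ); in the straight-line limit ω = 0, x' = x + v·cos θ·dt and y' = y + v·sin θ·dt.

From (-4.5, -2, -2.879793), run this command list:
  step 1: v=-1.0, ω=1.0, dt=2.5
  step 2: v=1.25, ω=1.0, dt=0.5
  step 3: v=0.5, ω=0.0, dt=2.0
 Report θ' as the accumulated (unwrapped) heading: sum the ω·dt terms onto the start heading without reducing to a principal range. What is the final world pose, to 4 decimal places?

(-2.7820, -0.0655, 0.1202)

step 1: θ'=-0.3798 (R=-1.0000) → pose (-4.3881, -0.1053, -0.3798)
step 2: θ'=0.1202 (R=1.2500) → pose (-3.7748, -0.1854, 0.1202)
step 3: θ'=0.1202 (straight) → pose (-2.7820, -0.0655, 0.1202)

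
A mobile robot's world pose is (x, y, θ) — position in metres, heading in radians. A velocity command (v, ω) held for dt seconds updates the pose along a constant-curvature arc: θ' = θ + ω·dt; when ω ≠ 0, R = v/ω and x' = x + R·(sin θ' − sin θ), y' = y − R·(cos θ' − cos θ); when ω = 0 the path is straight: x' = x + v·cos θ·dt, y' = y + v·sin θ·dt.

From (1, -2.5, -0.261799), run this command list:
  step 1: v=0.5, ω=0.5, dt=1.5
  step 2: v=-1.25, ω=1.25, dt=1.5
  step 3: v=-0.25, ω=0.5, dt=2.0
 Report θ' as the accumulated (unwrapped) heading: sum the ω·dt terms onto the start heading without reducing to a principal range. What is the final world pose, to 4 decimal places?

(1.9557, -4.1442, 3.3632)

step 1: θ'=0.4882 (R=1.0000) → pose (1.7279, -2.4173, 0.4882)
step 2: θ'=2.3632 (R=-1.0000) → pose (1.4948, -4.0125, 2.3632)
step 3: θ'=3.3632 (R=-0.5000) → pose (1.9557, -4.1442, 3.3632)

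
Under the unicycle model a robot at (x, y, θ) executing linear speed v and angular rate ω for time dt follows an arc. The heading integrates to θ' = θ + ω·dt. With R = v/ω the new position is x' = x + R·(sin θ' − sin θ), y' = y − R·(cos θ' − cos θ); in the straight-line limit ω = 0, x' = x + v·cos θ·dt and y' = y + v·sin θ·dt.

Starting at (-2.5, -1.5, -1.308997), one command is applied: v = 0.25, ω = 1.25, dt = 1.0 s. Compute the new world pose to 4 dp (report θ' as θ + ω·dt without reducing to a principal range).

θ' = -1.3090 + 1.25·1.0 = -0.0590
R = v/ω = 0.25/1.25 = 0.2000
x' = -2.5 + 0.2000·(sin -0.0590 − sin -1.3090) = -2.3186
y' = -1.5 − 0.2000·(cos -0.0590 − cos -1.3090) = -1.6479

(-2.3186, -1.6479, -0.0590)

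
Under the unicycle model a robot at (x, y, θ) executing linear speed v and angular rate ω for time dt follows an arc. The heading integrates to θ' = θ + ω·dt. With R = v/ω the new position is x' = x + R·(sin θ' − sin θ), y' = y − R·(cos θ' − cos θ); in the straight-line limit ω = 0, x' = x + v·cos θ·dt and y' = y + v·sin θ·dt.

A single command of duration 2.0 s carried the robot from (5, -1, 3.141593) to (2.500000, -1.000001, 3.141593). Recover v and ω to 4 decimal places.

Δθ = 3.141593 − 3.141593 = 0.000000
ω = Δθ/dt = 0.000000/2.0 = 0.0000
ω = 0 → v = (Δx·cos θ + Δy·sin θ)/dt = 1.2500

v = 1.2500, ω = 0.0000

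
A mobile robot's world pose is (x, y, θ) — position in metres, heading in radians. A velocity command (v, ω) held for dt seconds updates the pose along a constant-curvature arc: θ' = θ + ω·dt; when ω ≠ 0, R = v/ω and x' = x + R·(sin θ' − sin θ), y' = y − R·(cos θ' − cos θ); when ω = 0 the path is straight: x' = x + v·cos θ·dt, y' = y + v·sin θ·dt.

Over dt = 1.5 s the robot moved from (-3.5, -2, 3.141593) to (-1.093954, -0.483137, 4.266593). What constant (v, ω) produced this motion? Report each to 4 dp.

v = -2.0000, ω = 0.7500

Δθ = 4.266593 − 3.141593 = 1.125000
ω = Δθ/dt = 1.125000/1.5 = 0.7500
R = Δx/(sin θ' − sin θ) = -2.6667
v = R·ω = -2.6667·0.7500 = -2.0000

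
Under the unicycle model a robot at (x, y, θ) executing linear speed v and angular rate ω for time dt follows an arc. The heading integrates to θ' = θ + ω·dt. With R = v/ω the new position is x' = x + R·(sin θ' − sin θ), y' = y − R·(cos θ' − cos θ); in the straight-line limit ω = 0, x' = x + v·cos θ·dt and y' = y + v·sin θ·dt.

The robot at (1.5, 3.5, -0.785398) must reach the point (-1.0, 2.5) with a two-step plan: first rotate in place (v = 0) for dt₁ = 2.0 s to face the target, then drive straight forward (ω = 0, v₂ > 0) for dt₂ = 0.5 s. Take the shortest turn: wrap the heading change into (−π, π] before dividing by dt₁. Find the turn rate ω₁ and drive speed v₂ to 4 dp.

ω₁ = -0.9878, v₂ = 5.3852

heading to target = atan2(2.5−3.5, -1−1.5) = -2.7611
Δθ = wrap(-2.7611 − -0.7854) = -1.9757; ω₁ = Δθ/dt₁ = -0.9878
distance = √((-1−1.5)² + (2.5−3.5)²) = 2.6926; v₂ = distance/dt₂ = 5.3852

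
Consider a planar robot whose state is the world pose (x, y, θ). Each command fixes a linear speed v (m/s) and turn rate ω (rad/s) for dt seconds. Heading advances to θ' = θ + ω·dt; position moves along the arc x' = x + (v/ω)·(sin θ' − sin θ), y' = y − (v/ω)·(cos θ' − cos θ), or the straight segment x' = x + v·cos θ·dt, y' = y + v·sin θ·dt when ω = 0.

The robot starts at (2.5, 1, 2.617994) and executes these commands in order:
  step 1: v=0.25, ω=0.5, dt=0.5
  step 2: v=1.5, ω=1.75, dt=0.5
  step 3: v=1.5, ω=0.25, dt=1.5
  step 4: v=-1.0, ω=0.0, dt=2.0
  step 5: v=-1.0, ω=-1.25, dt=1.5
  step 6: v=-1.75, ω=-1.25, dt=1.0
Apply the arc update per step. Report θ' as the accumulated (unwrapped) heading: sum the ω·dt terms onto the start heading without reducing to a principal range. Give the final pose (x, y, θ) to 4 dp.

(2.5785, -0.5866, 0.9930)

step 1: θ'=2.8680 (R=0.5000) → pose (2.3851, 1.0484, 2.8680)
step 2: θ'=3.7430 (R=0.8571) → pose (1.6685, 0.9299, 3.7430)
step 3: θ'=4.1180 (R=6.0000) → pose (0.0924, -0.6573, 4.1180)
step 4: θ'=4.1180 (straight) → pose (1.2124, 0.9996, 4.1180)
step 5: θ'=2.2430 (R=0.8000) → pose (2.5012, 1.0498, 2.2430)
step 6: θ'=0.9930 (R=1.4000) → pose (2.5785, -0.5866, 0.9930)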